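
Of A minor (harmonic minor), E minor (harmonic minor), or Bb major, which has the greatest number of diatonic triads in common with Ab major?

Bb major

Triads of Ab major: Ab (I), Bbm (ii), Cm (iii), Db (IV), Eb (V), Fm (vi), Gdim (vii°).
A minor (harmonic minor) shares 0: none.
E minor (harmonic minor) shares 0: none.
Bb major shares 2: Cm, Eb.
The most common triads (2) are shared with Bb major.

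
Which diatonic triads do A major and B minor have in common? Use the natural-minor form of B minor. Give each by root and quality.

Triads in A major: A (I), Bm (ii), C#m (iii), D (IV), E (V), F#m (vi), G#dim (vii°).
Triads in B minor (natural minor): Bm (i), C#dim (ii°), D (III), Em (iv), F#m (v), G (VI), A (VII).
Shared triads with their functions: A (I in A major, VII in B minor); Bm (ii in A major, i in B minor); D (IV in A major, III in B minor); F#m (vi in A major, v in B minor).

A, Bm, D, F#m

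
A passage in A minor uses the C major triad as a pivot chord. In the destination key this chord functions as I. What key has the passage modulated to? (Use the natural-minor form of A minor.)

The numeral I denotes a major triad on scale degree 1. With C on degree 1, the tonic of the new key is C.
Degree 1 carries a major triad in major keys, so the destination is C major.
Check: the diatonic triads of C major are C (I), Dm (ii), Em (iii), F (IV), G (V), Am (vi), Bdim (vii°) — C major is indeed I.

C major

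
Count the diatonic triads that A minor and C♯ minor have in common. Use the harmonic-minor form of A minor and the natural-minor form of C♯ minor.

Diatonic triads of A minor (harmonic minor): Am (i), Bdim (ii°), Caug (III+), Dm (iv), E (V), F (VI), G♯dim (vii°).
Diatonic triads of C♯ minor (natural minor): C♯m (i), D♯dim (ii°), E (III), F♯m (iv), G♯m (v), A (VI), B (VII).
Matching root and quality in both lists: E.
That gives 1 common triad.

1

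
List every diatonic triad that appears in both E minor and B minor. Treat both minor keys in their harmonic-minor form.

Em

Triads in E minor (harmonic minor): Em (i), F#dim (ii°), Gaug (III+), Am (iv), B (V), C (VI), D#dim (vii°).
Triads in B minor (harmonic minor): Bm (i), C#dim (ii°), Daug (III+), Em (iv), F# (V), G (VI), A#dim (vii°).
Shared triads with their functions: Em (i in E minor, iv in B minor).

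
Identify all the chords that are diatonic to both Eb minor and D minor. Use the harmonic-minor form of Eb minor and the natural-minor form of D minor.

Triads in Eb minor (harmonic minor): Ebm (i), Fdim (ii°), Gbaug (III+), Abm (iv), Bb (V), Cb (VI), Ddim (vii°).
Triads in D minor (natural minor): Dm (i), Edim (ii°), F (III), Gm (iv), Am (v), Bb (VI), C (VII).
Shared triads with their functions: Bb (V in Eb minor, VI in D minor).

Bb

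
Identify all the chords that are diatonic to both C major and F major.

Triads in C major: C (I), Dm (ii), Em (iii), F (IV), G (V), Am (vi), Bdim (vii°).
Triads in F major: F (I), Gm (ii), Am (iii), Bb (IV), C (V), Dm (vi), Edim (vii°).
Shared triads with their functions: C (I in C major, V in F major); Dm (ii in C major, vi in F major); F (IV in C major, I in F major); Am (vi in C major, iii in F major).

C, Dm, F, Am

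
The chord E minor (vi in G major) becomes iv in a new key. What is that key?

B minor

The numeral iv denotes a minor triad on scale degree 4. With E on degree 4, the tonic of the new key is B.
Degree 4 carries a minor triad in minor keys, so the destination is B minor.
Check: the diatonic triads of B minor (natural minor) are Bm (i), C#dim (ii°), D (III), Em (iv), F#m (v), G (VI), A (VII) — E minor is indeed iv.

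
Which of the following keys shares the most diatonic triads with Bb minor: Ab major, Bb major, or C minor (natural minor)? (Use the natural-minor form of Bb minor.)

Ab major

Triads of Bb minor (natural minor): Bb minor (i), C diminished (ii°), Db major (III), Eb minor (iv), F minor (v), Gb major (VI), Ab major (VII).
Ab major shares 4: Bbm, Db, Fm, Ab.
Bb major shares 0: none.
C minor (natural minor) shares 2: Fm, Ab.
The most common triads (4) are shared with Ab major.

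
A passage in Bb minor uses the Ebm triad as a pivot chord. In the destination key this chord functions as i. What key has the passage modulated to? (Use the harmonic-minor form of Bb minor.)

The numeral i denotes a minor triad on scale degree 1. With Eb on degree 1, the tonic of the new key is Eb.
Degree 1 carries a minor triad in minor keys, so the destination is Eb minor.
Check: the diatonic triads of Eb minor (natural minor) are Ebm (i), Fdim (ii°), Gb (III), Abm (iv), Bbm (v), Cb (VI), Db (VII) — Ebm is indeed i.

Eb minor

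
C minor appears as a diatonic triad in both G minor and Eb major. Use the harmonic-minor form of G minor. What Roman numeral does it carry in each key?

iv in G minor; vi in Eb major

The scale of G minor (harmonic minor) is G A Bb C D Eb F#; C is degree 4, and the triad built there (C-Eb-G) is minor, so it is iv.
The scale of Eb major is Eb F G Ab Bb C D; C is degree 6, and the triad built there (C-Eb-G) is minor, so it is vi.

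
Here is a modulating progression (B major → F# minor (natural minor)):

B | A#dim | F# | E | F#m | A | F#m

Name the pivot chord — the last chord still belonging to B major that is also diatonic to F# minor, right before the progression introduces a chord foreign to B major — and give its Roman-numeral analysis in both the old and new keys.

Chords diatonic to B major: B, C#m, D#m, E, F#, G#m, A#dim.
Reading the progression, the first chord not in that set is F#m, so the modulation leaves B major there.
The chord immediately before F#m is E, which is diatonic to both keys: IV in B major and VII in F# minor.

E — IV in B major, VII in F# minor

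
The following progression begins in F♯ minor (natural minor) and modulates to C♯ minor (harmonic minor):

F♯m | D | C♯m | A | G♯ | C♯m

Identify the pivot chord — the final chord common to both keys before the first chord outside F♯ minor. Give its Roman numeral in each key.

A — III in F♯ minor, VI in C♯ minor

Chords diatonic to F♯ minor: F♯m, G♯dim, A, Bm, C♯m, D, E.
Reading the progression, the first chord not in that set is G♯, so the modulation leaves F♯ minor there.
The chord immediately before G♯ is A, which is diatonic to both keys: III in F♯ minor and VI in C♯ minor.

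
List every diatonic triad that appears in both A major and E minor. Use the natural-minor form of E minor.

Bm, D

Triads in A major: A (I), Bm (ii), C#m (iii), D (IV), E (V), F#m (vi), G#dim (vii°).
Triads in E minor (natural minor): Em (i), F#dim (ii°), G (III), Am (iv), Bm (v), C (VI), D (VII).
Shared triads with their functions: Bm (ii in A major, v in E minor); D (IV in A major, VII in E minor).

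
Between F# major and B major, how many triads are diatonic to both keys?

Diatonic triads of F# major: F# (I), G#m (ii), A#m (iii), B (IV), C# (V), D#m (vi), E#dim (vii°).
Diatonic triads of B major: B (I), C#m (ii), D#m (iii), E (IV), F# (V), G#m (vi), A#dim (vii°).
Matching root and quality in both lists: F#, G#m, B, D#m.
That gives 4 common triads.

4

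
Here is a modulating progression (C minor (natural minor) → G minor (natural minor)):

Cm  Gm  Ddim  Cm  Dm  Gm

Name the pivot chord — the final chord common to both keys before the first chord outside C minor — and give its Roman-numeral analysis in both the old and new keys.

Cm — i in C minor, iv in G minor

Chords diatonic to C minor: Cm, Ddim, Eb, Fm, Gm, Ab, Bb.
Reading the progression, the first chord not in that set is Dm, so the modulation leaves C minor there.
The chord immediately before Dm is Cm, which is diatonic to both keys: i in C minor and iv in G minor.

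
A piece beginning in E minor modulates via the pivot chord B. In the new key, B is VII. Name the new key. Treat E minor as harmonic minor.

C# minor

The numeral VII denotes a major triad on scale degree 7. With B on degree 7, the tonic of the new key is C#.
Degree 7 carries a major triad in natural-minor keys, so the destination is C# minor.
Check: the diatonic triads of C# minor (natural minor) are C#m (i), D#dim (ii°), E (III), F#m (iv), G#m (v), A (VI), B (VII) — B is indeed VII.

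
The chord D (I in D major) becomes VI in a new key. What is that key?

F♯ minor

The numeral VI denotes a major triad on scale degree 6. With D on degree 6, the tonic of the new key is F♯.
Degree 6 carries a major triad in minor keys, so the destination is F♯ minor.
Check: the diatonic triads of F♯ minor (natural minor) are F♯m (i), G♯dim (ii°), A (III), Bm (iv), C♯m (v), D (VI), E (VII) — D is indeed VI.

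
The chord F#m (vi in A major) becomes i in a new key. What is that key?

F# minor

The numeral i denotes a minor triad on scale degree 1. With F# on degree 1, the tonic of the new key is F#.
Degree 1 carries a minor triad in minor keys, so the destination is F# minor.
Check: the diatonic triads of F# minor (natural minor) are F#m (i), G#dim (ii°), A (III), Bm (iv), C#m (v), D (VI), E (VII) — F#m is indeed i.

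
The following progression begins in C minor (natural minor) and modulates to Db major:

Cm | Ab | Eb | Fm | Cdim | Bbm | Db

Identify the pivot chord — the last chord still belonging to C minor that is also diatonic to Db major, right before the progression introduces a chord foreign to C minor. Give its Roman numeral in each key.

Chords diatonic to C minor: Cm, Ddim, Eb, Fm, Gm, Ab, Bb.
Reading the progression, the first chord not in that set is Cdim, so the modulation leaves C minor there.
The chord immediately before Cdim is Fm, which is diatonic to both keys: iv in C minor and iii in Db major.

Fm — iv in C minor, iii in Db major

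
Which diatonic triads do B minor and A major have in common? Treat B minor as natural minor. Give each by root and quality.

Bm, D, F#m, A

Triads in B minor (natural minor): Bm (i), C#dim (ii°), D (III), Em (iv), F#m (v), G (VI), A (VII).
Triads in A major: A (I), Bm (ii), C#m (iii), D (IV), E (V), F#m (vi), G#dim (vii°).
Shared triads with their functions: Bm (i in B minor, ii in A major); D (III in B minor, IV in A major); F#m (v in B minor, vi in A major); A (VII in B minor, I in A major).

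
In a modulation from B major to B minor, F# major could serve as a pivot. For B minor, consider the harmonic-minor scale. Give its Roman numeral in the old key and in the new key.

The scale of B major is B C# D# E F# G# A#; F# is degree 5, and the triad built there (F#-A#-C#) is major, so it is V.
The scale of B minor (harmonic minor) is B C# D E F# G A#; F# is degree 5, and the triad built there (F#-A#-C#) is major, so it is V.

V in B major; V in B minor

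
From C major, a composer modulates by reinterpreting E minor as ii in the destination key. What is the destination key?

The numeral ii denotes a minor triad on scale degree 2. With E on degree 2, the tonic of the new key is D.
Degree 2 carries a minor triad in major keys, so the destination is D major.
Check: the diatonic triads of D major are D (I), Em (ii), F#m (iii), G (IV), A (V), Bm (vi), C#dim (vii°) — E minor is indeed ii.

D major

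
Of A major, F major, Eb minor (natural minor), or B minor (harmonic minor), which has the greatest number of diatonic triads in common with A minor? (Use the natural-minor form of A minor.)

Triads of A minor (natural minor): A minor (i), B diminished (ii°), C major (III), D minor (iv), E minor (v), F major (VI), G major (VII).
A major shares 0: none.
F major shares 4: Am, C, Dm, F.
Eb minor (natural minor) shares 0: none.
B minor (harmonic minor) shares 2: Em, G.
The most common triads (4) are shared with F major.

F major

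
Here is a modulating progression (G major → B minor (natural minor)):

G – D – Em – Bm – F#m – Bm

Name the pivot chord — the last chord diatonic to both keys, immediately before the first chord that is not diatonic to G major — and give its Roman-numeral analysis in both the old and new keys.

Chords diatonic to G major: G, Am, Bm, C, D, Em, F#dim.
Reading the progression, the first chord not in that set is F#m, so the modulation leaves G major there.
The chord immediately before F#m is Bm, which is diatonic to both keys: iii in G major and i in B minor.

Bm — iii in G major, i in B minor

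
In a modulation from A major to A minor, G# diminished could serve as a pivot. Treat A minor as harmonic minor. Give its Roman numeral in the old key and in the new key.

vii° in A major; vii° in A minor

The scale of A major is A B C# D E F# G#; G# is degree 7, and the triad built there (G#-B-D) is diminished, so it is vii°.
The scale of A minor (harmonic minor) is A B C D E F G#; G# is degree 7, and the triad built there (G#-B-D) is diminished, so it is vii°.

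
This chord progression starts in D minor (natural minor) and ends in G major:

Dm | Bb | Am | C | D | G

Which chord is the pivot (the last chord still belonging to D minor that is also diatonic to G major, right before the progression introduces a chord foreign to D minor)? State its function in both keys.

C — VII in D minor, IV in G major

Chords diatonic to D minor: Dm, Edim, F, Gm, Am, Bb, C.
Reading the progression, the first chord not in that set is D, so the modulation leaves D minor there.
The chord immediately before D is C, which is diatonic to both keys: VII in D minor and IV in G major.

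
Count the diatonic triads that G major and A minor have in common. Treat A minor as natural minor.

Diatonic triads of G major: G (I), Am (ii), Bm (iii), C (IV), D (V), Em (vi), F#dim (vii°).
Diatonic triads of A minor (natural minor): Am (i), Bdim (ii°), C (III), Dm (iv), Em (v), F (VI), G (VII).
Matching root and quality in both lists: G, Am, C, Em.
That gives 4 common triads.

4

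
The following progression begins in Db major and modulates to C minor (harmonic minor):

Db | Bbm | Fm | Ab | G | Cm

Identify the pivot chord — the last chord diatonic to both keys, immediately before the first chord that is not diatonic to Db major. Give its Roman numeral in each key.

Ab — V in Db major, VI in C minor

Chords diatonic to Db major: Db, Ebm, Fm, Gb, Ab, Bbm, Cdim.
Reading the progression, the first chord not in that set is G, so the modulation leaves Db major there.
The chord immediately before G is Ab, which is diatonic to both keys: V in Db major and VI in C minor.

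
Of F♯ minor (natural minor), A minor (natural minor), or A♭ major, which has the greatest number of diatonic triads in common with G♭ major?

Triads of G♭ major: G♭ (I), A♭m (ii), B♭m (iii), C♭ (IV), D♭ (V), E♭m (vi), Fdim (vii°).
F♯ minor (natural minor) shares 0: none.
A minor (natural minor) shares 0: none.
A♭ major shares 2: B♭m, D♭.
The most common triads (2) are shared with A♭ major.

A♭ major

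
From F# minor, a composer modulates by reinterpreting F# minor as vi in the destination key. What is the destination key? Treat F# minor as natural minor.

The numeral vi denotes a minor triad on scale degree 6. With F# on degree 6, the tonic of the new key is A.
Degree 6 carries a minor triad in major keys, so the destination is A major.
Check: the diatonic triads of A major are A (I), Bm (ii), C#m (iii), D (IV), E (V), F#m (vi), G#dim (vii°) — F# minor is indeed vi.

A major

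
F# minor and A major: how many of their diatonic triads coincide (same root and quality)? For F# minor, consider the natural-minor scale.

Diatonic triads of F# minor (natural minor): F#m (i), G#dim (ii°), A (III), Bm (iv), C#m (v), D (VI), E (VII).
Diatonic triads of A major: A (I), Bm (ii), C#m (iii), D (IV), E (V), F#m (vi), G#dim (vii°).
Matching root and quality in both lists: F#m, G#dim, A, Bm, C#m, D, E.
That gives 7 common triads.

7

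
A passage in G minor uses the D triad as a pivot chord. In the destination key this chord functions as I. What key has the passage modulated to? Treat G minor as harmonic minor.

The numeral I denotes a major triad on scale degree 1. With D on degree 1, the tonic of the new key is D.
Degree 1 carries a major triad in major keys, so the destination is D major.
Check: the diatonic triads of D major are D (I), Em (ii), F#m (iii), G (IV), A (V), Bm (vi), C#dim (vii°) — D is indeed I.

D major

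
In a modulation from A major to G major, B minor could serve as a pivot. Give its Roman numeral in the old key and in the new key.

The scale of A major is A B C# D E F# G#; B is degree 2, and the triad built there (B-D-F#) is minor, so it is ii.
The scale of G major is G A B C D E F#; B is degree 3, and the triad built there (B-D-F#) is minor, so it is iii.

ii in A major; iii in G major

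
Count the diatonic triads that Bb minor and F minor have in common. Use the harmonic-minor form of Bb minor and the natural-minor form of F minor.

1

Diatonic triads of Bb minor (harmonic minor): Bbm (i), Cdim (ii°), Dbaug (III+), Ebm (iv), F (V), Gb (VI), Adim (vii°).
Diatonic triads of F minor (natural minor): Fm (i), Gdim (ii°), Ab (III), Bbm (iv), Cm (v), Db (VI), Eb (VII).
Matching root and quality in both lists: Bbm.
That gives 1 common triad.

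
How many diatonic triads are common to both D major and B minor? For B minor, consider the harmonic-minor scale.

Diatonic triads of D major: D major (I), E minor (ii), F♯ minor (iii), G major (IV), A major (V), B minor (vi), C♯ diminished (vii°).
Diatonic triads of B minor (harmonic minor): B minor (i), C♯ diminished (ii°), D augmented (III+), E minor (iv), F♯ major (V), G major (VI), A♯ diminished (vii°).
Matching root and quality in both lists: E minor, G major, B minor, C♯ diminished.
That gives 4 common triads.

4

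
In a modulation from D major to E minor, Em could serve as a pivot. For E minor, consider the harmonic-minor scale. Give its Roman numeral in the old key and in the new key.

The scale of D major is D E F# G A B C#; E is degree 2, and the triad built there (E-G-B) is minor, so it is ii.
The scale of E minor (harmonic minor) is E F# G A B C D#; E is degree 1, and the triad built there (E-G-B) is minor, so it is i.

ii in D major; i in E minor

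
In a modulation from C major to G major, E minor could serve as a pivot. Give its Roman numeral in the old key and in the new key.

iii in C major; vi in G major

The scale of C major is C D E F G A B; E is degree 3, and the triad built there (E-G-B) is minor, so it is iii.
The scale of G major is G A B C D E F#; E is degree 6, and the triad built there (E-G-B) is minor, so it is vi.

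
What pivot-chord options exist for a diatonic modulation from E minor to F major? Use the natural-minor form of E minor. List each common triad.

Am, C

Triads in E minor (natural minor): E minor (i), F# diminished (ii°), G major (III), A minor (iv), B minor (v), C major (VI), D major (VII).
Triads in F major: F major (I), G minor (ii), A minor (iii), Bb major (IV), C major (V), D minor (vi), E diminished (vii°).
Shared triads with their functions: A minor (iv in E minor, iii in F major); C major (VI in E minor, V in F major).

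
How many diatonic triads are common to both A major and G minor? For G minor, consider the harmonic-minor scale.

Diatonic triads of A major: A (I), Bm (ii), C♯m (iii), D (IV), E (V), F♯m (vi), G♯dim (vii°).
Diatonic triads of G minor (harmonic minor): Gm (i), Adim (ii°), B♭aug (III+), Cm (iv), D (V), E♭ (VI), F♯dim (vii°).
Matching root and quality in both lists: D.
That gives 1 common triad.

1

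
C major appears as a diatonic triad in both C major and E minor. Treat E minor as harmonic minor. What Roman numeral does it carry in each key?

I in C major; VI in E minor

The scale of C major is C D E F G A B; C is degree 1, and the triad built there (C-E-G) is major, so it is I.
The scale of E minor (harmonic minor) is E F# G A B C D#; C is degree 6, and the triad built there (C-E-G) is major, so it is VI.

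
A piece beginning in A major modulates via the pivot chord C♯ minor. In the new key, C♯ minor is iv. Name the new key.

G♯ minor

The numeral iv denotes a minor triad on scale degree 4. With C♯ on degree 4, the tonic of the new key is G♯.
Degree 4 carries a minor triad in minor keys, so the destination is G♯ minor.
Check: the diatonic triads of G♯ minor (natural minor) are G♯m (i), A♯dim (ii°), B (III), C♯m (iv), D♯m (v), E (VI), F♯ (VII) — C♯ minor is indeed iv.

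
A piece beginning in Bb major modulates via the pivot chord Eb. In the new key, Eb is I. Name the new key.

The numeral I denotes a major triad on scale degree 1. With Eb on degree 1, the tonic of the new key is Eb.
Degree 1 carries a major triad in major keys, so the destination is Eb major.
Check: the diatonic triads of Eb major are Eb (I), Fm (ii), Gm (iii), Ab (IV), Bb (V), Cm (vi), Ddim (vii°) — Eb is indeed I.

Eb major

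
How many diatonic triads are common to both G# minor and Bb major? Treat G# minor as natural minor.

0

Diatonic triads of G# minor (natural minor): G# minor (i), A# diminished (ii°), B major (III), C# minor (iv), D# minor (v), E major (VI), F# major (VII).
Diatonic triads of Bb major: Bb major (I), C minor (ii), D minor (iii), Eb major (IV), F major (V), G minor (vi), A diminished (vii°).
No triad has the same root and quality in both keys.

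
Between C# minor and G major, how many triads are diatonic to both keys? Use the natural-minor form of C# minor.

Diatonic triads of C# minor (natural minor): C#m (i), D#dim (ii°), E (III), F#m (iv), G#m (v), A (VI), B (VII).
Diatonic triads of G major: G (I), Am (ii), Bm (iii), C (IV), D (V), Em (vi), F#dim (vii°).
No triad has the same root and quality in both keys.

0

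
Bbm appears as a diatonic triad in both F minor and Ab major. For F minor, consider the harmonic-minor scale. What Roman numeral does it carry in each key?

iv in F minor; ii in Ab major

The scale of F minor (harmonic minor) is F G Ab Bb C Db E; Bb is degree 4, and the triad built there (Bb-Db-F) is minor, so it is iv.
The scale of Ab major is Ab Bb C Db Eb F G; Bb is degree 2, and the triad built there (Bb-Db-F) is minor, so it is ii.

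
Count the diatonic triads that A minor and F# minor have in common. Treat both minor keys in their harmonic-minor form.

Diatonic triads of A minor (harmonic minor): A minor (i), B diminished (ii°), C augmented (III+), D minor (iv), E major (V), F major (VI), G# diminished (vii°).
Diatonic triads of F# minor (harmonic minor): F# minor (i), G# diminished (ii°), A augmented (III+), B minor (iv), C# major (V), D major (VI), E# diminished (vii°).
Matching root and quality in both lists: G# diminished.
That gives 1 common triad.

1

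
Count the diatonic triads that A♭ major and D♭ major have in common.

Diatonic triads of A♭ major: A♭ (I), B♭m (ii), Cm (iii), D♭ (IV), E♭ (V), Fm (vi), Gdim (vii°).
Diatonic triads of D♭ major: D♭ (I), E♭m (ii), Fm (iii), G♭ (IV), A♭ (V), B♭m (vi), Cdim (vii°).
Matching root and quality in both lists: A♭, B♭m, D♭, Fm.
That gives 4 common triads.

4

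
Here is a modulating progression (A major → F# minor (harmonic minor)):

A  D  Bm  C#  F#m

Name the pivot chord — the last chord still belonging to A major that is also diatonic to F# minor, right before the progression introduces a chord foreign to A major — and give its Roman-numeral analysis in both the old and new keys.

Chords diatonic to A major: A, Bm, C#m, D, E, F#m, G#dim.
Reading the progression, the first chord not in that set is C#, so the modulation leaves A major there.
The chord immediately before C# is Bm, which is diatonic to both keys: ii in A major and iv in F# minor.

Bm — ii in A major, iv in F# minor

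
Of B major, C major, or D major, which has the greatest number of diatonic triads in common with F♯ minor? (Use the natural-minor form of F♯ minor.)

Triads of F♯ minor (natural minor): F♯m (i), G♯dim (ii°), A (III), Bm (iv), C♯m (v), D (VI), E (VII).
B major shares 2: C♯m, E.
C major shares 0: none.
D major shares 4: F♯m, A, Bm, D.
The most common triads (4) are shared with D major.

D major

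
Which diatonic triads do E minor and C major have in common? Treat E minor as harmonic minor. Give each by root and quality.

Em, Am, C

Triads in E minor (harmonic minor): E minor (i), F# diminished (ii°), G augmented (III+), A minor (iv), B major (V), C major (VI), D# diminished (vii°).
Triads in C major: C major (I), D minor (ii), E minor (iii), F major (IV), G major (V), A minor (vi), B diminished (vii°).
Shared triads with their functions: E minor (i in E minor, iii in C major); A minor (iv in E minor, vi in C major); C major (VI in E minor, I in C major).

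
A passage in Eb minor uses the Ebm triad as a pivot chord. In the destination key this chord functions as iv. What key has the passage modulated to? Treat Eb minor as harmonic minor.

Bb minor

The numeral iv denotes a minor triad on scale degree 4. With Eb on degree 4, the tonic of the new key is Bb.
Degree 4 carries a minor triad in minor keys, so the destination is Bb minor.
Check: the diatonic triads of Bb minor (natural minor) are Bbm (i), Cdim (ii°), Db (III), Ebm (iv), Fm (v), Gb (VI), Ab (VII) — Ebm is indeed iv.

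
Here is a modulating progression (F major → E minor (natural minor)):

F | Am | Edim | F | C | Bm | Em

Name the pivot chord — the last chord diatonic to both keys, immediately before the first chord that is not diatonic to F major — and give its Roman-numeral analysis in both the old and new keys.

C — V in F major, VI in E minor

Chords diatonic to F major: F, Gm, Am, Bb, C, Dm, Edim.
Reading the progression, the first chord not in that set is Bm, so the modulation leaves F major there.
The chord immediately before Bm is C, which is diatonic to both keys: V in F major and VI in E minor.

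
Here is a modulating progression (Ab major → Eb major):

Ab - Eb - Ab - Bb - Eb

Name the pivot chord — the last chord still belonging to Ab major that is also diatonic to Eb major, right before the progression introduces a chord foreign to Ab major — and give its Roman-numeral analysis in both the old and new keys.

Ab — I in Ab major, IV in Eb major

Chords diatonic to Ab major: Ab, Bbm, Cm, Db, Eb, Fm, Gdim.
Reading the progression, the first chord not in that set is Bb, so the modulation leaves Ab major there.
The chord immediately before Bb is Ab, which is diatonic to both keys: I in Ab major and IV in Eb major.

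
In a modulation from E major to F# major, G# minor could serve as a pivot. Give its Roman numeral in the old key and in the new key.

The scale of E major is E F# G# A B C# D#; G# is degree 3, and the triad built there (G#-B-D#) is minor, so it is iii.
The scale of F# major is F# G# A# B C# D# E#; G# is degree 2, and the triad built there (G#-B-D#) is minor, so it is ii.

iii in E major; ii in F# major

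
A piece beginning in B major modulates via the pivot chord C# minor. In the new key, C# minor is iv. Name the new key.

The numeral iv denotes a minor triad on scale degree 4. With C# on degree 4, the tonic of the new key is G#.
Degree 4 carries a minor triad in minor keys, so the destination is G# minor.
Check: the diatonic triads of G# minor (natural minor) are G#m (i), A#dim (ii°), B (III), C#m (iv), D#m (v), E (VI), F# (VII) — C# minor is indeed iv.

G# minor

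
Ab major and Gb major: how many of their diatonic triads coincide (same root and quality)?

2

Diatonic triads of Ab major: Ab (I), Bbm (ii), Cm (iii), Db (IV), Eb (V), Fm (vi), Gdim (vii°).
Diatonic triads of Gb major: Gb (I), Abm (ii), Bbm (iii), Cb (IV), Db (V), Ebm (vi), Fdim (vii°).
Matching root and quality in both lists: Bbm, Db.
That gives 2 common triads.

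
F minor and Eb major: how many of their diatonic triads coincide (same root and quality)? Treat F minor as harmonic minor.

1

Diatonic triads of F minor (harmonic minor): Fm (i), Gdim (ii°), Abaug (III+), Bbm (iv), C (V), Db (VI), Edim (vii°).
Diatonic triads of Eb major: Eb (I), Fm (ii), Gm (iii), Ab (IV), Bb (V), Cm (vi), Ddim (vii°).
Matching root and quality in both lists: Fm.
That gives 1 common triad.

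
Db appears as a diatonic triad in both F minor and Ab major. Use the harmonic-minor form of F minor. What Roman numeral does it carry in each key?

The scale of F minor (harmonic minor) is F G Ab Bb C Db E; Db is degree 6, and the triad built there (Db-F-Ab) is major, so it is VI.
The scale of Ab major is Ab Bb C Db Eb F G; Db is degree 4, and the triad built there (Db-F-Ab) is major, so it is IV.

VI in F minor; IV in Ab major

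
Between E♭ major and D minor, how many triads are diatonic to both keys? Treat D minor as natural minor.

Diatonic triads of E♭ major: E♭ (I), Fm (ii), Gm (iii), A♭ (IV), B♭ (V), Cm (vi), Ddim (vii°).
Diatonic triads of D minor (natural minor): Dm (i), Edim (ii°), F (III), Gm (iv), Am (v), B♭ (VI), C (VII).
Matching root and quality in both lists: Gm, B♭.
That gives 2 common triads.

2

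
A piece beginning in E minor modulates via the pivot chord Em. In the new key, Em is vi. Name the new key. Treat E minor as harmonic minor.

The numeral vi denotes a minor triad on scale degree 6. With E on degree 6, the tonic of the new key is G.
Degree 6 carries a minor triad in major keys, so the destination is G major.
Check: the diatonic triads of G major are G (I), Am (ii), Bm (iii), C (IV), D (V), Em (vi), F♯dim (vii°) — Em is indeed vi.

G major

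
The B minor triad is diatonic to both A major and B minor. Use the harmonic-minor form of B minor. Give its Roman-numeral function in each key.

The scale of A major is A B C# D E F# G#; B is degree 2, and the triad built there (B-D-F#) is minor, so it is ii.
The scale of B minor (harmonic minor) is B C# D E F# G A#; B is degree 1, and the triad built there (B-D-F#) is minor, so it is i.

ii in A major; i in B minor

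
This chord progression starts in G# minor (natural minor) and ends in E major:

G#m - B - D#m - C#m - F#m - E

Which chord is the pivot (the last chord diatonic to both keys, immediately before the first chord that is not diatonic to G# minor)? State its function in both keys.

Chords diatonic to G# minor: G#m, A#dim, B, C#m, D#m, E, F#.
Reading the progression, the first chord not in that set is F#m, so the modulation leaves G# minor there.
The chord immediately before F#m is C#m, which is diatonic to both keys: iv in G# minor and vi in E major.

C#m — iv in G# minor, vi in E major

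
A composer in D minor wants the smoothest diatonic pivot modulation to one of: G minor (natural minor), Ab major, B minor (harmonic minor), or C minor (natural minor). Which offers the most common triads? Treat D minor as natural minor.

G minor

Triads of D minor (natural minor): Dm (i), Edim (ii°), F (III), Gm (iv), Am (v), Bb (VI), C (VII).
G minor (natural minor) shares 4: Dm, F, Gm, Bb.
Ab major shares 0: none.
B minor (harmonic minor) shares 0: none.
C minor (natural minor) shares 2: Gm, Bb.
The most common triads (4) are shared with G minor.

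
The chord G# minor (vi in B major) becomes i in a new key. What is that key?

G# minor

The numeral i denotes a minor triad on scale degree 1. With G# on degree 1, the tonic of the new key is G#.
Degree 1 carries a minor triad in minor keys, so the destination is G# minor.
Check: the diatonic triads of G# minor (natural minor) are G#m (i), A#dim (ii°), B (III), C#m (iv), D#m (v), E (VI), F# (VII) — G# minor is indeed i.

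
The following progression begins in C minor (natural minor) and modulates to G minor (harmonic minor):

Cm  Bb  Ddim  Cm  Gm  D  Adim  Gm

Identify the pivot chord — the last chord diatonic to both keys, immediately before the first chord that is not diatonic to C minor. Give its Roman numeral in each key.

Chords diatonic to C minor: Cm, Ddim, Eb, Fm, Gm, Ab, Bb.
Reading the progression, the first chord not in that set is D, so the modulation leaves C minor there.
The chord immediately before D is Gm, which is diatonic to both keys: v in C minor and i in G minor.

Gm — v in C minor, i in G minor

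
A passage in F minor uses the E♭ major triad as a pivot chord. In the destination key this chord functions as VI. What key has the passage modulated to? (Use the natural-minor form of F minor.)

The numeral VI denotes a major triad on scale degree 6. With E♭ on degree 6, the tonic of the new key is G.
Degree 6 carries a major triad in minor keys, so the destination is G minor.
Check: the diatonic triads of G minor (natural minor) are Gm (i), Adim (ii°), B♭ (III), Cm (iv), Dm (v), E♭ (VI), F (VII) — E♭ major is indeed VI.

G minor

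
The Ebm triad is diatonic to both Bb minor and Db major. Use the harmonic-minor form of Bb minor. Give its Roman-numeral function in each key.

The scale of Bb minor (harmonic minor) is Bb C Db Eb F Gb A; Eb is degree 4, and the triad built there (Eb-Gb-Bb) is minor, so it is iv.
The scale of Db major is Db Eb F Gb Ab Bb C; Eb is degree 2, and the triad built there (Eb-Gb-Bb) is minor, so it is ii.

iv in Bb minor; ii in Db major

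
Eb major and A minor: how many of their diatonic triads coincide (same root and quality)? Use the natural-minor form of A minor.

0

Diatonic triads of Eb major: Eb major (I), F minor (ii), G minor (iii), Ab major (IV), Bb major (V), C minor (vi), D diminished (vii°).
Diatonic triads of A minor (natural minor): A minor (i), B diminished (ii°), C major (III), D minor (iv), E minor (v), F major (VI), G major (VII).
No triad has the same root and quality in both keys.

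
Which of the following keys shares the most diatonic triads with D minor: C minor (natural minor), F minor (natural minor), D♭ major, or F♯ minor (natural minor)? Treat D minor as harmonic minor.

Triads of D minor (harmonic minor): D minor (i), E diminished (ii°), F augmented (III+), G minor (iv), A major (V), B♭ major (VI), C♯ diminished (vii°).
C minor (natural minor) shares 2: Gm, B♭.
F minor (natural minor) shares 0: none.
D♭ major shares 0: none.
F♯ minor (natural minor) shares 1: A.
The most common triads (2) are shared with C minor.

C minor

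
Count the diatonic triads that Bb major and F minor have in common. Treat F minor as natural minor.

Diatonic triads of Bb major: Bb (I), Cm (ii), Dm (iii), Eb (IV), F (V), Gm (vi), Adim (vii°).
Diatonic triads of F minor (natural minor): Fm (i), Gdim (ii°), Ab (III), Bbm (iv), Cm (v), Db (VI), Eb (VII).
Matching root and quality in both lists: Cm, Eb.
That gives 2 common triads.

2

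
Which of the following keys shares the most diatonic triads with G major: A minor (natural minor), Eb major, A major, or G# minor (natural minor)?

Triads of G major: G (I), Am (ii), Bm (iii), C (IV), D (V), Em (vi), F#dim (vii°).
A minor (natural minor) shares 4: G, Am, C, Em.
Eb major shares 0: none.
A major shares 2: Bm, D.
G# minor (natural minor) shares 0: none.
The most common triads (4) are shared with A minor.

A minor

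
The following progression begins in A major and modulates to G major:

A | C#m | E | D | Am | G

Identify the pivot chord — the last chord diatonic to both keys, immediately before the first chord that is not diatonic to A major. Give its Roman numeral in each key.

Chords diatonic to A major: A, Bm, C#m, D, E, F#m, G#dim.
Reading the progression, the first chord not in that set is Am, so the modulation leaves A major there.
The chord immediately before Am is D, which is diatonic to both keys: IV in A major and V in G major.

D — IV in A major, V in G major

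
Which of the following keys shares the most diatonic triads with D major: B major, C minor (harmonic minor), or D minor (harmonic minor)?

Triads of D major: D major (I), E minor (ii), F# minor (iii), G major (IV), A major (V), B minor (vi), C# diminished (vii°).
B major shares 0: none.
C minor (harmonic minor) shares 1: G.
D minor (harmonic minor) shares 2: A, C#dim.
The most common triads (2) are shared with D minor.

D minor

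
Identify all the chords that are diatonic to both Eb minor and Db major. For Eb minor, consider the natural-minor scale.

Triads in Eb minor (natural minor): Ebm (i), Fdim (ii°), Gb (III), Abm (iv), Bbm (v), Cb (VI), Db (VII).
Triads in Db major: Db (I), Ebm (ii), Fm (iii), Gb (IV), Ab (V), Bbm (vi), Cdim (vii°).
Shared triads with their functions: Ebm (i in Eb minor, ii in Db major); Gb (III in Eb minor, IV in Db major); Bbm (v in Eb minor, vi in Db major); Db (VII in Eb minor, I in Db major).

Ebm, Gb, Bbm, Db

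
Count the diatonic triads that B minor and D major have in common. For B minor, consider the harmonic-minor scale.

4

Diatonic triads of B minor (harmonic minor): Bm (i), C#dim (ii°), Daug (III+), Em (iv), F# (V), G (VI), A#dim (vii°).
Diatonic triads of D major: D (I), Em (ii), F#m (iii), G (IV), A (V), Bm (vi), C#dim (vii°).
Matching root and quality in both lists: Bm, C#dim, Em, G.
That gives 4 common triads.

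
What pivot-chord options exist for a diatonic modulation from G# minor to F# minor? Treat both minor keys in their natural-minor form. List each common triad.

Triads in G# minor (natural minor): G#m (i), A#dim (ii°), B (III), C#m (iv), D#m (v), E (VI), F# (VII).
Triads in F# minor (natural minor): F#m (i), G#dim (ii°), A (III), Bm (iv), C#m (v), D (VI), E (VII).
Shared triads with their functions: C#m (iv in G# minor, v in F# minor); E (VI in G# minor, VII in F# minor).

C#m, E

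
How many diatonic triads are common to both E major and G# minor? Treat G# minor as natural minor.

Diatonic triads of E major: E (I), F#m (ii), G#m (iii), A (IV), B (V), C#m (vi), D#dim (vii°).
Diatonic triads of G# minor (natural minor): G#m (i), A#dim (ii°), B (III), C#m (iv), D#m (v), E (VI), F# (VII).
Matching root and quality in both lists: E, G#m, B, C#m.
That gives 4 common triads.

4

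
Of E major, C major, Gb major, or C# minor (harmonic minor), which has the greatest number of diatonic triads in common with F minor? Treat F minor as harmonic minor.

Gb major

Triads of F minor (harmonic minor): F minor (i), G diminished (ii°), Ab augmented (III+), Bb minor (iv), C major (V), Db major (VI), E diminished (vii°).
E major shares 0: none.
C major shares 1: C.
Gb major shares 2: Bbm, Db.
C# minor (harmonic minor) shares 0: none.
The most common triads (2) are shared with Gb major.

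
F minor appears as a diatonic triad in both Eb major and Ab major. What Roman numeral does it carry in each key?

The scale of Eb major is Eb F G Ab Bb C D; F is degree 2, and the triad built there (F-Ab-C) is minor, so it is ii.
The scale of Ab major is Ab Bb C Db Eb F G; F is degree 6, and the triad built there (F-Ab-C) is minor, so it is vi.

ii in Eb major; vi in Ab major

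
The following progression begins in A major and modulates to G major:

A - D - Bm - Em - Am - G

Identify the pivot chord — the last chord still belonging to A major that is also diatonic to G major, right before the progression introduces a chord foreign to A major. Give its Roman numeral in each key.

Chords diatonic to A major: A, Bm, C♯m, D, E, F♯m, G♯dim.
Reading the progression, the first chord not in that set is Em, so the modulation leaves A major there.
The chord immediately before Em is Bm, which is diatonic to both keys: ii in A major and iii in G major.

Bm — ii in A major, iii in G major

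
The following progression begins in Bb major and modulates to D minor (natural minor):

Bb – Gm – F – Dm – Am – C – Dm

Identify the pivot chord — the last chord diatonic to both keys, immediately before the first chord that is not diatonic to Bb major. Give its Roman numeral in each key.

Chords diatonic to Bb major: Bb, Cm, Dm, Eb, F, Gm, Adim.
Reading the progression, the first chord not in that set is Am, so the modulation leaves Bb major there.
The chord immediately before Am is Dm, which is diatonic to both keys: iii in Bb major and i in D minor.

Dm — iii in Bb major, i in D minor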